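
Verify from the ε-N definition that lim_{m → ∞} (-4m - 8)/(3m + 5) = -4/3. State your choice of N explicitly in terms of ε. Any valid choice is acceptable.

N = (4/9)/ε

Suppose ε > 0. For m ≥ 1, |(-4m - 8)/(3m + 5) + 4/3| = |-4|/(3(3m + 5)) = 4/(3(3m + 5)).
Since 3m + 5 ≥ 3m for m ≥ 1, this is ≤ 4/(3·3m) = (4/9)/m.
So |(-4m - 8)/(3m + 5) + 4/3| < ε whenever m > (4/9)/ε.
Take N = (4/9)/ε. If m > N then |(-4m - 8)/(3m + 5) + 4/3| ≤ (4/9)/m < ε.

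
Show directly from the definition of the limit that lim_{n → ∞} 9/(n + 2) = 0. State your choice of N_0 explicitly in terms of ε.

Let ε > 0 be given. For n ≥ 1, |9/(n + 2) − 0| = 9/(n + 2) ≤ 9/n.
We need 9/n < ε, i.e. n > 9/ε.
Take N_0 = 9/ε. If n > N_0 then |9/(n + 2)| ≤ 9/n < ε.

N_0 = 9/ε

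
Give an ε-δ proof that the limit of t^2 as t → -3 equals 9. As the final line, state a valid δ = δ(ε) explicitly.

Let ε > 0 be given. We seek δ > 0 with 0 < |t + 3| < δ ⇒ |t^2 − 9| < ε.
Factor: t^2 − 9 = (t + 3)(t - 3), so |t^2 − 9| = |t + 3|·|t - 3|.
Restrict δ ≤ 2. Then |t + 3| < 2 gives |t| < 5, so by the triangle inequality |t - 3| ≤ 5 + 3 = 8.
Hence |t^2 − 9| ≤ 8|t + 3|, which is < ε once |t + 3| < ε/8.
Take δ = min(2, ε/8). If 0 < |t + 3| < δ then both bounds hold and |t^2 − 9| ≤ 8|t + 3| < 8·(ε/8) = ε.

δ = min(2, ε/8)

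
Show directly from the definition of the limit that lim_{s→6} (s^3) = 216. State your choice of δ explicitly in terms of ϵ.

Fix ϵ > 0. We seek δ > 0 with 0 < |s − 6| < δ ⇒ |s^3 − 216| < ϵ.
Factor: s^3 − 216 = (s − 6)(s^2 + 6s + 36), so |s^3 − 216| = |s − 6|·|s^2 + 6s + 36|.
Impose δ ≤ 2 so that |s| < 8; then |s^2 + 6s + 36| ≤ 148.
Hence |s^3 − 216| ≤ 148|s − 6|, which is < ϵ once |s − 6| < ϵ/148.
Take δ = min(2, ϵ/148). If 0 < |s − 6| < δ then both bounds hold and |s^3 − 216| ≤ 148|s − 6| < 148·(ϵ/148) = ϵ.

δ = min(2, ϵ/148)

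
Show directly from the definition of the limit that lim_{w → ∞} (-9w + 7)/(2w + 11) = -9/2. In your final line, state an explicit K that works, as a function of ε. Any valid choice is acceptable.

K = (113/4)/ε

Fix ε > 0. We seek K > 0 such that w > K implies |(-9w + 7)/(2w + 11) + 9/2| < ε.
(-9w + 7)/(2w + 11) + 9/2 = (2(-9w + 7) − (-9)(2w + 11)) / (2(2w + 11)) = 113/(2(2w + 11)).
For w > 0 we have 2w + 11 > 2w, so |(-9w + 7)/(2w + 11) + 9/2| = 113/(2(2w + 11)) < 113/(2·2w) = (113/4)/w.
Thus |(-9w + 7)/(2w + 11) + 9/2| < ε whenever w > (113/4)/ε.
Take K = (113/4)/ε. If w > K then |(-9w + 7)/(2w + 11) + 9/2| < (113/4)/w < ε.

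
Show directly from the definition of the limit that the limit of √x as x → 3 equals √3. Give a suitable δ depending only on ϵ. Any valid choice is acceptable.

Let ϵ > 0. We want δ > 0 such that 0 < |x − 3| < δ implies |√x − √3| < ϵ.
Rationalise: √x − √3 = (x − 3)/(√x + √3), so |√x − √3| = |x − 3|/(√x + √3).
Restrict δ ≤ 3 so that |x − 3| < 3 forces x > 0, and then √x + √3 > √3.
Hence |√x − √3| < |x − 3|/√3, which is < ϵ once |x − 3| < √3·ϵ.
Take δ = min(3, √3·ϵ). If 0 < |x − 3| < δ then x > 0 and |√x − √3| < |x − 3|/√3 < ϵ.

δ = min(3, √3·ϵ)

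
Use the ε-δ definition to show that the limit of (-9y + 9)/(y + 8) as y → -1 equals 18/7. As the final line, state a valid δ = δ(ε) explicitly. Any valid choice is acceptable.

δ = min(7/2, (49/162)ε)

Let ε > 0 be given. We want δ > 0 with 0 < |y + 1| < δ ⇒ |(-9y + 9)/(y + 8) − (18/7)| < ε.
Combining over a common denominator, (-9y + 9)/(y + 8) − (18/7) = [(-9y + 9)·7 − 18·(y + 8)] / [7·(y + 8)] = -81(y + 1) / (7(y + 8)).
So |(-9y + 9)/(y + 8) − (18/7)| = 81|y + 1| / (7·|y + 8|).
Require δ ≤ 7/2, so |y + 8| ≥ |7| − |y + 1| > 7 − 7/2 = 7/2.
Hence |(-9y + 9)/(y + 8) − (18/7)| < 81|y + 1|/(7·(7/2)) = (162/49)|y + 1|, which is < ε once |y + 1| < (49/162)ε.
Take δ = min(7/2, (49/162)ε). Then 0 < |y + 1| < δ forces both bounds, so |(-9y + 9)/(y + 8) − (18/7)| < ε.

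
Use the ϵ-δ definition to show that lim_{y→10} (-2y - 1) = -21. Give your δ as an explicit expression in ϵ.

δ = ϵ/2

Fix ϵ > 0. We need δ > 0 so that 0 < |y − 10| < δ implies |(-2y - 1) + 21| < ϵ.
|(-2y - 1) + 21| = |-2y + 20| = 2|y − 10|.
Thus it suffices that |y − 10| < ϵ/2.
Take δ = ϵ/2. If 0 < |y − 10| < δ then |(-2y - 1) + 21| = 2|y − 10| < 2·(ϵ/2) = ϵ.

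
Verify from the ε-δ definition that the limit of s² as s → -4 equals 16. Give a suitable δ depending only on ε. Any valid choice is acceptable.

δ = min(1, ε/9)

Let ε > 0. We seek δ > 0 with 0 < |s + 4| < δ ⇒ |s² − 16| < ε.
Factor: s² − 16 = (s + 4)(s - 4), so |s² − 16| = |s + 4|·|s - 4|.
Restrict δ ≤ 1. Then |s + 4| < 1 gives |s| < 5, so by the triangle inequality |s - 4| ≤ 5 + 4 = 9.
Hence |s² − 16| ≤ 9|s + 4|, which is < ε once |s + 4| < ε/9.
Take δ = min(1, ε/9). If 0 < |s + 4| < δ then both bounds hold and |s² − 16| ≤ 9|s + 4| < 9·(ε/9) = ε.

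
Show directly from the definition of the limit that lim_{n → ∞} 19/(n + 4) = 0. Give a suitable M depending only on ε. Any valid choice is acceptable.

Fix ε > 0. For n ≥ 1, |19/(n + 4) − 0| = 19/(n + 4) ≤ 19/n.
We need 19/n < ε, i.e. n > 19/ε.
Take M = 19/ε. If n > M then |19/(n + 4)| ≤ 19/n < ε.

M = 19/ε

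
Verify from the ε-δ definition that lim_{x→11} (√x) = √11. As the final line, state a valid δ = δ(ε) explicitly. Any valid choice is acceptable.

δ = min(11, √11·ε)

Fix ε > 0. We want δ > 0 such that 0 < |x − 11| < δ implies |√x − √11| < ε.
Rationalise: √x − √11 = (x − 11)/(√x + √11), so |√x − √11| = |x − 11|/(√x + √11).
Restrict δ ≤ 11 so that |x − 11| < 11 forces x > 0, and then √x + √11 > √11.
Hence |√x − √11| < |x − 11|/√11, which is < ε once |x − 11| < √11·ε.
Take δ = min(11, √11·ε). If 0 < |x − 11| < δ then x > 0 and |√x − √11| < |x − 11|/√11 < ε.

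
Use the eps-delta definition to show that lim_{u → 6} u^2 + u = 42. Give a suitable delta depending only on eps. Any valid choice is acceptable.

delta = min(1, eps/14)

Let eps > 0 be given. We want delta > 0 such that 0 < |u − 6| < delta implies |(u^2 + u) − 42| < eps.
(u^2 + u) − 42 = u^2 + u - 42 = (u − 6)(u + 7).
So |(u^2 + u) − 42| = |u − 6|·|u + 7|.
Require delta ≤ 1. Then |u − 6| < 1 gives |u| < 7, and by the triangle inequality |u + 7| ≤ 7 + 7 = 14.
Hence |(u^2 + u) − 42| ≤ 14|u − 6| < eps provided |u − 6| < eps/14.
Take delta = min(1, eps/14). Then 0 < |u − 6| < delta gives both |u − 6| < 1 and |u − 6| < eps/14, so |(u^2 + u) − 42| < eps.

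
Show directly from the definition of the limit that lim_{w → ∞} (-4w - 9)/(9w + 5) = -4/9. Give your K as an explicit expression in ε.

K = (61/81)/ε

Suppose ε > 0. We seek K > 0 such that w > K implies |(-4w - 9)/(9w + 5) + 4/9| < ε.
(-4w - 9)/(9w + 5) + 4/9 = (9(-4w - 9) − (-4)(9w + 5)) / (9(9w + 5)) = -61/(9(9w + 5)).
For w > 0 we have 9w + 5 > 9w, so |(-4w - 9)/(9w + 5) + 4/9| = 61/(9(9w + 5)) < 61/(9·9w) = (61/81)/w.
Thus |(-4w - 9)/(9w + 5) + 4/9| < ε whenever w > (61/81)/ε.
Take K = (61/81)/ε. If w > K then |(-4w - 9)/(9w + 5) + 4/9| < (61/81)/w < ε.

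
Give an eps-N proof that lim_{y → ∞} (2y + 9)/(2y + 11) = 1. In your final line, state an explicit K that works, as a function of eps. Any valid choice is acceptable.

K = 1/eps

Let eps > 0. We seek K > 0 such that y > K implies |(2y + 9)/(2y + 11) − 1| < eps.
(2y + 9)/(2y + 11) − 1 = (2(2y + 9) − 2(2y + 11)) / (2(2y + 11)) = -4/(2(2y + 11)).
For y > 0 we have 2y + 11 > 2y, so |(2y + 9)/(2y + 11) − 1| = 4/(2(2y + 11)) < 4/(2·2y) = 1/y.
Thus |(2y + 9)/(2y + 11) − 1| < eps whenever y > 1/eps.
Take K = 1/eps. If y > K then |(2y + 9)/(2y + 11) − 1| < 1/y < eps.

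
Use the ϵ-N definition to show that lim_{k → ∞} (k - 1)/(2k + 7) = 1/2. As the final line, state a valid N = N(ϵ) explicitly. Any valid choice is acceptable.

N = (9/4)/ϵ

Fix ϵ > 0. For k ≥ 1, |(k - 1)/(2k + 7) − (1/2)| = |-9|/(2(2k + 7)) = 9/(2(2k + 7)).
Since 2k + 7 ≥ 2k for k ≥ 1, this is ≤ 9/(2·2k) = (9/4)/k.
So |(k - 1)/(2k + 7) − (1/2)| < ϵ whenever k > (9/4)/ϵ.
Take N = (9/4)/ϵ. If k > N then |(k - 1)/(2k + 7) − (1/2)| ≤ (9/4)/k < ϵ.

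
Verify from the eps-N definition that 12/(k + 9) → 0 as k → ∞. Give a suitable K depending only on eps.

K = 12/eps

Let eps > 0. For k ≥ 1, |12/(k + 9) − 0| = 12/(k + 9) ≤ 12/k.
We need 12/k < eps, i.e. k > 12/eps.
Take K = 12/eps. If k > K then |12/(k + 9)| ≤ 12/k < eps.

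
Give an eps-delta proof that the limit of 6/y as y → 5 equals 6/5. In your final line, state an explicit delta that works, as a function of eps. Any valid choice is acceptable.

delta = min(5/2, (25/12)eps)

Fix eps > 0. We seek delta > 0 such that 0 < |y − 5| < delta implies |6/y − (6/5)| < eps.
|6/y − (6/5)| = 6·|5 − y|/(5·|y|) = 6|y − 5|/(5|y|).
Require delta ≤ 5/2 so that |y| > 5 − 5/2 = 5/2, hence 5|y| > 25/2.
Then |6/y − (6/5)| < 6|y − 5|/(25/2), which is < eps when |y − 5| < (25/12)eps.
Take delta = min(5/2, (25/12)eps). Then 0 < |y − 5| < delta gives both |y − 5| < 5/2 and |y − 5| < (25/12)eps, so |6/y − (6/5)| < eps.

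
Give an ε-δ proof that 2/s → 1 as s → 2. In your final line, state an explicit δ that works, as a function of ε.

δ = min(1, ε)

Suppose ε > 0. We seek δ > 0 such that 0 < |s − 2| < δ implies |2/s − 1| < ε.
|2/s − 1| = 2·|2 − s|/(2·|s|) = 2|s − 2|/(2|s|).
Restrict δ ≤ 1. Then |s − 2| < 1 gives |s| > 1, so 2|s| > 2.
Then |2/s − 1| < 2|s − 2|/2, which is < ε when |s − 2| < ε.
Take δ = min(1, ε). Then 0 < |s − 2| < δ gives both |s − 2| < 1 and |s − 2| < ε, so |2/s − 1| < ε.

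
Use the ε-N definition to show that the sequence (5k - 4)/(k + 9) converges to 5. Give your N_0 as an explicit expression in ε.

N_0 = 49/ε

Let ε > 0. For k ≥ 1, |(5k - 4)/(k + 9) − 5| = |-49|/((k + 9)) = 49/((k + 9)).
Since k + 9 ≥ k for k ≥ 1, this is ≤ 49/(k) = 49/k.
So |(5k - 4)/(k + 9) − 5| < ε whenever k > 49/ε.
Take N_0 = 49/ε. If k > N_0 then |(5k - 4)/(k + 9) − 5| ≤ 49/k < ε.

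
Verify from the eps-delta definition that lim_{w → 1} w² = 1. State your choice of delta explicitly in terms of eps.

delta = min(1, eps/3)

Let eps > 0 be given. We seek delta > 0 with 0 < |w − 1| < delta ⇒ |w² − 1| < eps.
Factor: w² − 1 = (w − 1)(w + 1), so |w² − 1| = |w − 1|·|w + 1|.
Impose delta ≤ 1 so that |w| < 2; then |w + 1| ≤ 3.
Hence |w² − 1| ≤ 3|w − 1|, which is < eps once |w − 1| < eps/3.
Take delta = min(1, eps/3). If 0 < |w − 1| < delta then both bounds hold and |w² − 1| ≤ 3|w − 1| < 3·(eps/3) = eps.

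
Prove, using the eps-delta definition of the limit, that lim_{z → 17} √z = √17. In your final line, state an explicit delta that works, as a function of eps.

delta = min(17, √17·eps)

Let eps > 0. We want delta > 0 such that 0 < |z − 17| < delta implies |√z − √17| < eps.
Rationalise: √z − √17 = (z − 17)/(√z + √17), so |√z − √17| = |z − 17|/(√z + √17).
Restrict delta ≤ 17 so that |z − 17| < 17 forces z > 0, and then √z + √17 > √17.
Hence |√z − √17| < |z − 17|/√17, which is < eps once |z − 17| < √17·eps.
Take delta = min(17, √17·eps). If 0 < |z − 17| < delta then z > 0 and |√z − √17| < |z − 17|/√17 < eps.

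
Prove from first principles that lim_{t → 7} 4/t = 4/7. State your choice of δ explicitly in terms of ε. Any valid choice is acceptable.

Let ε > 0 be given. We seek δ > 0 such that 0 < |t − 7| < δ implies |4/t − (4/7)| < ε.
|4/t − (4/7)| = 4·|7 − t|/(7·|t|) = 4|t − 7|/(7|t|).
Require δ ≤ 7/2 so that |t| > 7 − 7/2 = 7/2, hence 7|t| > 49/2.
Then |4/t − (4/7)| < 4|t − 7|/(49/2), which is < ε when |t − 7| < (49/8)ε.
Take δ = min(7/2, (49/8)ε). Then 0 < |t − 7| < δ gives both |t − 7| < 7/2 and |t − 7| < (49/8)ε, so |4/t − (4/7)| < ε.

δ = min(7/2, (49/8)ε)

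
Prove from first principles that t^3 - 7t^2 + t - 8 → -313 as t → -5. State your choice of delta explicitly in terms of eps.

Let eps > 0 be given. We want delta > 0 such that 0 < |t + 5| < delta implies |(t^3 - 7t^2 + t - 8) + 313| < eps.
(t^3 - 7t^2 + t - 8) + 313 = t^3 - 7t^2 + t + 305 = (t + 5)(t^2 - 12t + 61).
So |(t^3 - 7t^2 + t - 8) + 313| = |t + 5|·|t^2 - 12t + 61|.
Require delta ≤ 2. Then |t + 5| < 2 gives |t| < 7, and by the triangle inequality |t^2 - 12t + 61| ≤ 7^2 + 12·7 + 61 = 194.
Hence |(t^3 - 7t^2 + t - 8) + 313| ≤ 194|t + 5| < eps provided |t + 5| < eps/194.
Choosing delta = min(2, eps/194) ensures both conditions, hence |(t^3 - 7t^2 + t - 8) + 313| < eps.

delta = min(2, eps/194)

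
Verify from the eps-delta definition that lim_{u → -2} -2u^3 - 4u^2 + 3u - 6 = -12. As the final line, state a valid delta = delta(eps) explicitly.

Fix eps > 0. We want delta > 0 such that 0 < |u + 2| < delta implies |(-2u^3 - 4u^2 + 3u - 6) + 12| < eps.
(-2u^3 - 4u^2 + 3u - 6) + 12 = -2u^3 - 4u^2 + 3u + 6 = (u + 2)(-2u^2 + 3).
So |(-2u^3 - 4u^2 + 3u - 6) + 12| = |u + 2|·|-2u^2 + 3|.
Require delta ≤ 1. Then |u + 2| < 1 gives |u| < 3, and by the triangle inequality |-2u^2 + 3| ≤ 2·3^2 + 3 = 21.
Hence |(-2u^3 - 4u^2 + 3u - 6) + 12| ≤ 21|u + 2| < eps provided |u + 2| < eps/21.
Take delta = min(1, eps/21). Then 0 < |u + 2| < delta gives both |u + 2| < 1 and |u + 2| < eps/21, so |(-2u^3 - 4u^2 + 3u - 6) + 12| < eps.

delta = min(1, eps/21)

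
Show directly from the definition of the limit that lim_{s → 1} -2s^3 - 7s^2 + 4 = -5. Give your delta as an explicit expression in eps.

delta = min(1, eps/35)

Suppose eps > 0. We want delta > 0 such that 0 < |s − 1| < delta implies |(-2s^3 - 7s^2 + 4) + 5| < eps.
(-2s^3 - 7s^2 + 4) + 5 = -2s^3 - 7s^2 + 9 = (s − 1)(-2s^2 - 9s - 9).
So |(-2s^3 - 7s^2 + 4) + 5| = |s − 1|·|-2s^2 - 9s - 9|.
Assume first that |s − 1| < 1, so |s| < 2. Then |-2s^2 - 9s - 9| ≤ 2·2^2 + 9·2 + 9 = 35.
Hence |(-2s^3 - 7s^2 + 4) + 5| ≤ 35|s − 1| < eps provided |s − 1| < eps/35.
Choosing delta = min(1, eps/35) ensures both conditions, hence |(-2s^3 - 7s^2 + 4) + 5| < eps.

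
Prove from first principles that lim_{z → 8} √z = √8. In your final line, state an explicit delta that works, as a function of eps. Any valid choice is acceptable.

delta = min(8, √8·eps)

Let eps > 0. We want delta > 0 such that 0 < |z − 8| < delta implies |√z − √8| < eps.
Rationalise: √z − √8 = (z − 8)/(√z + √8), so |√z − √8| = |z − 8|/(√z + √8).
Restrict delta ≤ 8 so that |z − 8| < 8 forces z > 0, and then √z + √8 > √8.
Hence |√z − √8| < |z − 8|/√8, which is < eps once |z − 8| < √8·eps.
Take delta = min(8, √8·eps). If 0 < |z − 8| < delta then z > 0 and |√z − √8| < |z − 8|/√8 < eps.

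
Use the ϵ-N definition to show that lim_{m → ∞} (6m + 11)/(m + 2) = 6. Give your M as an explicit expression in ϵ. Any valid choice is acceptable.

Let ϵ > 0 be given. For m ≥ 1, |(6m + 11)/(m + 2) − 6| = |-1|/((m + 2)) = 1/((m + 2)).
Since m + 2 ≥ m for m ≥ 1, this is ≤ 1/(m) = 1/m.
So |(6m + 11)/(m + 2) − 6| < ϵ whenever m > 1/ϵ.
Take M = 1/ϵ. If m > M then |(6m + 11)/(m + 2) − 6| ≤ 1/m < ϵ.

M = 1/ϵ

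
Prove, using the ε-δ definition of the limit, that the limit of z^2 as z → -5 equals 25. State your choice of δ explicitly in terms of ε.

Suppose ε > 0. We seek δ > 0 with 0 < |z + 5| < δ ⇒ |z^2 − 25| < ε.
Factor: z^2 − 25 = (z + 5)(z - 5), so |z^2 − 25| = |z + 5|·|z - 5|.
Restrict δ ≤ 1. Then |z + 5| < 1 gives |z| < 6, so by the triangle inequality |z - 5| ≤ 6 + 5 = 11.
Hence |z^2 − 25| ≤ 11|z + 5|, which is < ε once |z + 5| < ε/11.
Take δ = min(1, ε/11). If 0 < |z + 5| < δ then both bounds hold and |z^2 − 25| ≤ 11|z + 5| < 11·(ε/11) = ε.

δ = min(1, ε/11)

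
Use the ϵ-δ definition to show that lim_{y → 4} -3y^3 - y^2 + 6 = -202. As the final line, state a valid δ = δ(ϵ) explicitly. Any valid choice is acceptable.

δ = min(1, ϵ/192)

Suppose ϵ > 0. We want δ > 0 such that 0 < |y − 4| < δ implies |(-3y^3 - y^2 + 6) + 202| < ϵ.
(-3y^3 - y^2 + 6) + 202 = -3y^3 - y^2 + 208 = (y − 4)(-3y^2 - 13y - 52).
So |(-3y^3 - y^2 + 6) + 202| = |y − 4|·|-3y^2 - 13y - 52|.
Require δ ≤ 1. Then |y − 4| < 1 gives |y| < 5, and by the triangle inequality |-3y^2 - 13y - 52| ≤ 3·5^2 + 13·5 + 52 = 192.
Hence |(-3y^3 - y^2 + 6) + 202| ≤ 192|y − 4| < ϵ provided |y − 4| < ϵ/192.
Take δ = min(1, ϵ/192). Then 0 < |y − 4| < δ gives both |y − 4| < 1 and |y − 4| < ϵ/192, so |(-3y^3 - y^2 + 6) + 202| < ϵ.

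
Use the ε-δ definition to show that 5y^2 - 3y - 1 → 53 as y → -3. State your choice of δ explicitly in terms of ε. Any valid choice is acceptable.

Suppose ε > 0. We want δ > 0 such that 0 < |y + 3| < δ implies |(5y^2 - 3y - 1) − 53| < ε.
(5y^2 - 3y - 1) − 53 = 5y^2 - 3y - 54 = (y + 3)(5y - 18).
So |(5y^2 - 3y - 1) − 53| = |y + 3|·|5y - 18|.
Require δ ≤ 2. Then |y + 3| < 2 gives |y| < 5, and by the triangle inequality |5y - 18| ≤ 5·5 + 18 = 43.
Hence |(5y^2 - 3y - 1) − 53| ≤ 43|y + 3| < ε provided |y + 3| < ε/43.
Choosing δ = min(2, ε/43) ensures both conditions, hence |(5y^2 - 3y - 1) − 53| < ε.

δ = min(2, ε/43)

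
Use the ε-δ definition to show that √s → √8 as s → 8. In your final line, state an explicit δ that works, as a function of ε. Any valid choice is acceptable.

Let ε > 0 be given. We want δ > 0 such that 0 < |s − 8| < δ implies |√s − √8| < ε.
Rationalise: √s − √8 = (s − 8)/(√s + √8), so |√s − √8| = |s − 8|/(√s + √8).
Restrict δ ≤ 8 so that |s − 8| < 8 forces s > 0, and then √s + √8 > √8.
Hence |√s − √8| < |s − 8|/√8, which is < ε once |s − 8| < √8·ε.
Take δ = min(8, √8·ε). If 0 < |s − 8| < δ then s > 0 and |√s − √8| < |s − 8|/√8 < ε.

δ = min(8, √8·ε)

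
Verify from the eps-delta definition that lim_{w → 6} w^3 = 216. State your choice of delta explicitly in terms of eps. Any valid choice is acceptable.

Let eps > 0 be given. We seek delta > 0 with 0 < |w − 6| < delta ⇒ |w^3 − 216| < eps.
Factor: w^3 − 216 = (w − 6)(w^2 + 6w + 36), so |w^3 − 216| = |w − 6|·|w^2 + 6w + 36|.
Impose delta ≤ 1 so that |w| < 7; then |w^2 + 6w + 36| ≤ 127.
Hence |w^3 − 216| ≤ 127|w − 6|, which is < eps once |w − 6| < eps/127.
Take delta = min(1, eps/127). If 0 < |w − 6| < delta then both bounds hold and |w^3 − 216| ≤ 127|w − 6| < 127·(eps/127) = eps.

delta = min(1, eps/127)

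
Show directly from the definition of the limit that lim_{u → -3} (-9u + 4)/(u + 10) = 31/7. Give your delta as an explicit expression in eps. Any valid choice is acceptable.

delta = min(7/2, (49/188)eps)

Fix eps > 0. We want delta > 0 with 0 < |u + 3| < delta ⇒ |(-9u + 4)/(u + 10) − (31/7)| < eps.
Combining over a common denominator, (-9u + 4)/(u + 10) − (31/7) = [(-9u + 4)·7 − 31·(u + 10)] / [7·(u + 10)] = -94(u + 3) / (7(u + 10)).
So |(-9u + 4)/(u + 10) − (31/7)| = 94|u + 3| / (7·|u + 10|).
Require delta ≤ 7/2, so |u + 10| ≥ |7| − |u + 3| > 7 − 7/2 = 7/2.
Hence |(-9u + 4)/(u + 10) − (31/7)| < 94|u + 3|/(7·(7/2)) = (188/49)|u + 3|, which is < eps once |u + 3| < (49/188)eps.
Take delta = min(7/2, (49/188)eps). Then 0 < |u + 3| < delta forces both bounds, so |(-9u + 4)/(u + 10) − (31/7)| < eps.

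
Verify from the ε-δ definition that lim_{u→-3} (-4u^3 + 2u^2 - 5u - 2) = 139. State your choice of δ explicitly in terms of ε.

Fix ε > 0. We want δ > 0 such that 0 < |u + 3| < δ implies |(-4u^3 + 2u^2 - 5u - 2) − 139| < ε.
(-4u^3 + 2u^2 - 5u - 2) − 139 = -4u^3 + 2u^2 - 5u - 141 = (u + 3)(-4u^2 + 14u - 47).
So |(-4u^3 + 2u^2 - 5u - 2) − 139| = |u + 3|·|-4u^2 + 14u - 47|.
Assume first that |u + 3| < 2, so |u| < 5. Then |-4u^2 + 14u - 47| ≤ 4·5^2 + 14·5 + 47 = 217.
Hence |(-4u^3 + 2u^2 - 5u - 2) − 139| ≤ 217|u + 3| < ε provided |u + 3| < ε/217.
Take δ = min(2, ε/217). Then 0 < |u + 3| < δ gives both |u + 3| < 2 and |u + 3| < ε/217, so |(-4u^3 + 2u^2 - 5u - 2) − 139| < ε.

δ = min(2, ε/217)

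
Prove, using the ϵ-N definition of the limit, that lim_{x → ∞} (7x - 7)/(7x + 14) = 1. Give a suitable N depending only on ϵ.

Suppose ϵ > 0. We seek N > 0 such that x > N implies |(7x - 7)/(7x + 14) − 1| < ϵ.
(7x - 7)/(7x + 14) − 1 = (7(7x - 7) − 7(7x + 14)) / (7(7x + 14)) = -147/(7(7x + 14)).
For x > 0 we have 7x + 14 > 7x, so |(7x - 7)/(7x + 14) − 1| = 147/(7(7x + 14)) < 147/(7·7x) = 3/x.
Thus |(7x - 7)/(7x + 14) − 1| < ϵ whenever x > 3/ϵ.
Take N = 3/ϵ. If x > N then |(7x - 7)/(7x + 14) − 1| < 3/x < ϵ.

N = 3/ϵ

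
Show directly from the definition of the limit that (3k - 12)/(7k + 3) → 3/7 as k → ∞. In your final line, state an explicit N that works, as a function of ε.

Let ε > 0. For k ≥ 1, |(3k - 12)/(7k + 3) − (3/7)| = |-93|/(7(7k + 3)) = 93/(7(7k + 3)).
Since 7k + 3 ≥ 7k for k ≥ 1, this is ≤ 93/(7·7k) = (93/49)/k.
So |(3k - 12)/(7k + 3) − (3/7)| < ε whenever k > (93/49)/ε.
Take N = (93/49)/ε. If k > N then |(3k - 12)/(7k + 3) − (3/7)| ≤ (93/49)/k < ε.

N = (93/49)/ε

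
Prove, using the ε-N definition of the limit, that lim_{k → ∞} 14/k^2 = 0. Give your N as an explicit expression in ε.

N = (14/ε)^{1/2}

Fix ε > 0. For k ≥ 1, |14/k^2 − 0| = 14/k^2.
14/k^2 < ε ⇔ k^2 > 14/ε ⇔ k > (14/ε)^{1/2}.
Take N = (14/ε)^{1/2}. Then k > N implies 14/k^2 < ε.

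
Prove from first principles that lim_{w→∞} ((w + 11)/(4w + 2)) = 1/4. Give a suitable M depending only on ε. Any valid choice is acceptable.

M = (21/8)/ε

Let ε > 0 be given. We seek M > 0 such that w > M implies |(w + 11)/(4w + 2) − (1/4)| < ε.
(w + 11)/(4w + 2) − (1/4) = (4(w + 11) − (4w + 2)) / (4(4w + 2)) = 42/(4(4w + 2)).
For w > 0 we have 4w + 2 > 4w, so |(w + 11)/(4w + 2) − (1/4)| = 42/(4(4w + 2)) < 42/(4·4w) = (21/8)/w.
Thus |(w + 11)/(4w + 2) − (1/4)| < ε whenever w > (21/8)/ε.
Take M = (21/8)/ε. If w > M then |(w + 11)/(4w + 2) − (1/4)| < (21/8)/w < ε.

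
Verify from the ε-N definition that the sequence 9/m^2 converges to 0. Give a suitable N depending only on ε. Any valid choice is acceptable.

Let ε > 0 be given. For m ≥ 1, |9/m^2 − 0| = 9/m^2.
9/m^2 < ε ⇔ m^2 > 9/ε ⇔ m > (9/ε)^{1/2}.
Take N = (9/ε)^{1/2}. Then m > N implies 9/m^2 < ε.

N = (9/ε)^{1/2}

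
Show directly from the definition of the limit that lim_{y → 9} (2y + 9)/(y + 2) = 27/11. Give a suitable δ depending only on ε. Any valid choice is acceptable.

Fix ε > 0. We want δ > 0 with 0 < |y − 9| < δ ⇒ |(2y + 9)/(y + 2) − (27/11)| < ε.
Combining over a common denominator, (2y + 9)/(y + 2) − (27/11) = [(2y + 9)·11 − 27·(y + 2)] / [11·(y + 2)] = -5(y − 9) / (11(y + 2)).
So |(2y + 9)/(y + 2) − (27/11)| = 5|y − 9| / (11·|y + 2|).
Restrict δ ≤ 11/2. Then |y − 9| < 11/2 gives |y + 2| = |(y − 9) + 11| ≥ 11 − 11/2 = 11/2.
Hence |(2y + 9)/(y + 2) − (27/11)| < 5|y − 9|/(11·(11/2)) = (10/121)|y − 9|, which is < ε once |y − 9| < (121/10)ε.
Take δ = min(11/2, (121/10)ε). Then 0 < |y − 9| < δ forces both bounds, so |(2y + 9)/(y + 2) − (27/11)| < ε.

δ = min(11/2, (121/10)ε)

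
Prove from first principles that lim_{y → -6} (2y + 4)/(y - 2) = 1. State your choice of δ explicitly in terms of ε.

δ = min(4, 4ε)

Let ε > 0 be given. We want δ > 0 with 0 < |y + 6| < δ ⇒ |(2y + 4)/(y - 2) − 1| < ε.
Combining over a common denominator, (2y + 4)/(y - 2) − 1 = [(2y + 4)·(-8) − (-8)·(y - 2)] / [(-8)·(y - 2)] = -8(y + 6) / ((-8)(y - 2)).
So |(2y + 4)/(y - 2) − 1| = 8|y + 6| / (8·|y − 2|).
Require δ ≤ 4, so |y − 2| ≥ |-8| − |y + 6| > 8 − 4 = 4.
Hence |(2y + 4)/(y - 2) − 1| < 8|y + 6|/(8·4) = (1/4)|y + 6|, which is < ε once |y + 6| < 4ε.
Take δ = min(4, 4ε). Then 0 < |y + 6| < δ forces both bounds, so |(2y + 4)/(y - 2) − 1| < ε.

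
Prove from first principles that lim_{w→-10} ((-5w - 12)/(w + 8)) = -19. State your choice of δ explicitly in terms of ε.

δ = min(1, (1/14)ε)

Let ε > 0. We want δ > 0 with 0 < |w + 10| < δ ⇒ |(-5w - 12)/(w + 8) + 19| < ε.
Combining over a common denominator, (-5w - 12)/(w + 8) + 19 = [(-5w - 12)·(-2) − 38·(w + 8)] / [(-2)·(w + 8)] = -28(w + 10) / ((-2)(w + 8)).
So |(-5w - 12)/(w + 8) + 19| = 28|w + 10| / (2·|w + 8|).
Restrict δ ≤ 1. Then |w + 10| < 1 gives |w + 8| = |(w + 10) + (-2)| ≥ 2 − 1 = 1.
Hence |(-5w - 12)/(w + 8) + 19| < 28|w + 10|/(2·1) = 14|w + 10|, which is < ε once |w + 10| < (1/14)ε.
Take δ = min(1, (1/14)ε). Then 0 < |w + 10| < δ forces both bounds, so |(-5w - 12)/(w + 8) + 19| < ε.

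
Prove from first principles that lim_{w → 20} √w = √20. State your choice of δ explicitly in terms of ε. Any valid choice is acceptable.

Let ε > 0. We want δ > 0 such that 0 < |w − 20| < δ implies |√w − √20| < ε.
Multiplying by the conjugate, |√w − √20| = |w − 20|/(√w + √20).
Restrict δ ≤ 20 so that |w − 20| < 20 forces w > 0, and then √w + √20 > √20.
Hence |√w − √20| < |w − 20|/√20, which is < ε once |w − 20| < √20·ε.
Take δ = min(20, √20·ε). If 0 < |w − 20| < δ then w > 0 and |√w − √20| < |w − 20|/√20 < ε.

δ = min(20, √20·ε)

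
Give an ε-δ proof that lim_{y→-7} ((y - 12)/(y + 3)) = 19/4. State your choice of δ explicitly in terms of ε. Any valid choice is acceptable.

Suppose ε > 0. We want δ > 0 with 0 < |y + 7| < δ ⇒ |(y - 12)/(y + 3) − (19/4)| < ε.
Combining over a common denominator, (y - 12)/(y + 3) − (19/4) = [(y - 12)·(-4) − (-19)·(y + 3)] / [(-4)·(y + 3)] = 15(y + 7) / ((-4)(y + 3)).
So |(y - 12)/(y + 3) − (19/4)| = 15|y + 7| / (4·|y + 3|).
Require δ ≤ 2, so |y + 3| ≥ |-4| − |y + 7| > 4 − 2 = 2.
Hence |(y - 12)/(y + 3) − (19/4)| < 15|y + 7|/(4·2) = (15/8)|y + 7|, which is < ε once |y + 7| < (8/15)ε.
Take δ = min(2, (8/15)ε). Then 0 < |y + 7| < δ forces both bounds, so |(y - 12)/(y + 3) − (19/4)| < ε.

δ = min(2, (8/15)ε)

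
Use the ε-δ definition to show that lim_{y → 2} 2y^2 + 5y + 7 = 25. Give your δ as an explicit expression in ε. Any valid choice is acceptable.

Fix ε > 0. We want δ > 0 such that 0 < |y − 2| < δ implies |(2y^2 + 5y + 7) − 25| < ε.
(2y^2 + 5y + 7) − 25 = 2y^2 + 5y - 18 = (y − 2)(2y + 9).
So |(2y^2 + 5y + 7) − 25| = |y − 2|·|2y + 9|.
Assume first that |y − 2| < 1, so |y| < 3. Then |2y + 9| ≤ 2·3 + 9 = 15.
Hence |(2y^2 + 5y + 7) − 25| ≤ 15|y − 2| < ε provided |y − 2| < ε/15.
Take δ = min(1, ε/15). Then 0 < |y − 2| < δ gives both |y − 2| < 1 and |y − 2| < ε/15, so |(2y^2 + 5y + 7) − 25| < ε.

δ = min(1, ε/15)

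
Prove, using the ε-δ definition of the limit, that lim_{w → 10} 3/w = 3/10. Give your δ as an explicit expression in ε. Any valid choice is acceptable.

Let ε > 0 be given. We seek δ > 0 such that 0 < |w − 10| < δ implies |3/w − (3/10)| < ε.
|3/w − (3/10)| = 3·|10 − w|/(10·|w|) = 3|w − 10|/(10|w|).
Restrict δ ≤ 5. Then |w − 10| < 5 gives |w| > 5, so 10|w| > 50.
Then |3/w − (3/10)| < 3|w − 10|/50, which is < ε when |w − 10| < (50/3)ε.
Take δ = min(5, (50/3)ε). Then 0 < |w − 10| < δ gives both |w − 10| < 5 and |w − 10| < (50/3)ε, so |3/w − (3/10)| < ε.

δ = min(5, (50/3)ε)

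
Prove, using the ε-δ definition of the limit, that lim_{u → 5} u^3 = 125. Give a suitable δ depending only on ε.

δ = min(1, ε/91)

Fix ε > 0. We seek δ > 0 with 0 < |u − 5| < δ ⇒ |u^3 − 125| < ε.
Factor: u^3 − 125 = (u − 5)(u^2 + 5u + 25), so |u^3 − 125| = |u − 5|·|u^2 + 5u + 25|.
Impose δ ≤ 1 so that |u| < 6; then |u^2 + 5u + 25| ≤ 91.
Hence |u^3 − 125| ≤ 91|u − 5|, which is < ε once |u − 5| < ε/91.
Take δ = min(1, ε/91). If 0 < |u − 5| < δ then both bounds hold and |u^3 − 125| ≤ 91|u − 5| < 91·(ε/91) = ε.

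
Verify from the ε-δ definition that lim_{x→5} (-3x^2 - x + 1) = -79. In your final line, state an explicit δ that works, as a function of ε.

δ = min(1, ε/34)

Let ε > 0. We want δ > 0 such that 0 < |x − 5| < δ implies |(-3x^2 - x + 1) + 79| < ε.
(-3x^2 - x + 1) + 79 = -3x^2 - x + 80 = (x − 5)(-3x - 16).
So |(-3x^2 - x + 1) + 79| = |x − 5|·|-3x - 16|.
Assume first that |x − 5| < 1, so |x| < 6. Then |-3x - 16| ≤ 3·6 + 16 = 34.
Hence |(-3x^2 - x + 1) + 79| ≤ 34|x − 5| < ε provided |x − 5| < ε/34.
Choosing δ = min(1, ε/34) ensures both conditions, hence |(-3x^2 - x + 1) + 79| < ε.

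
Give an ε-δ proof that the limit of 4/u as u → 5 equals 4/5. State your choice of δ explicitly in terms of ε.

δ = min(5/2, (25/8)ε)

Fix ε > 0. We seek δ > 0 such that 0 < |u − 5| < δ implies |4/u − (4/5)| < ε.
|4/u − (4/5)| = 4·|5 − u|/(5·|u|) = 4|u − 5|/(5|u|).
Restrict δ ≤ 5/2. Then |u − 5| < 5/2 gives |u| > 5/2, so 5|u| > 25/2.
Then |4/u − (4/5)| < 4|u − 5|/(25/2), which is < ε when |u − 5| < (25/8)ε.
Take δ = min(5/2, (25/8)ε). Then 0 < |u − 5| < δ gives both |u − 5| < 5/2 and |u − 5| < (25/8)ε, so |4/u − (4/5)| < ε.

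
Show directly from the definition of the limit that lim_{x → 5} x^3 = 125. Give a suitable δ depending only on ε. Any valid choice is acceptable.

Let ε > 0. We seek δ > 0 with 0 < |x − 5| < δ ⇒ |x^3 − 125| < ε.
Factor: x^3 − 125 = (x − 5)(x^2 + 5x + 25), so |x^3 − 125| = |x − 5|·|x^2 + 5x + 25|.
Restrict δ ≤ 1. Then |x − 5| < 1 gives |x| < 6, so by the triangle inequality |x^2 + 5x + 25| ≤ 6^2 + 5·6 + 25 = 91.
Hence |x^3 − 125| ≤ 91|x − 5|, which is < ε once |x − 5| < ε/91.
Take δ = min(1, ε/91). If 0 < |x − 5| < δ then both bounds hold and |x^3 − 125| ≤ 91|x − 5| < 91·(ε/91) = ε.

δ = min(1, ε/91)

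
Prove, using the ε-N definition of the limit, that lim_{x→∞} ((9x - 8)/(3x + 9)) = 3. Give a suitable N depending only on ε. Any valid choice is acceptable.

Suppose ε > 0. We seek N > 0 such that x > N implies |(9x - 8)/(3x + 9) − 3| < ε.
(9x - 8)/(3x + 9) − 3 = (3(9x - 8) − 9(3x + 9)) / (3(3x + 9)) = -105/(3(3x + 9)).
For x > 0 we have 3x + 9 > 3x, so |(9x - 8)/(3x + 9) − 3| = 105/(3(3x + 9)) < 105/(3·3x) = (35/3)/x.
Thus |(9x - 8)/(3x + 9) − 3| < ε whenever x > (35/3)/ε.
Take N = (35/3)/ε. If x > N then |(9x - 8)/(3x + 9) − 3| < (35/3)/x < ε.

N = (35/3)/ε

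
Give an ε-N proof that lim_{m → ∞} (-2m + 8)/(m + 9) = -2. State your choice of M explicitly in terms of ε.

M = 26/ε

Fix ε > 0. For m ≥ 1, |(-2m + 8)/(m + 9) + 2| = |26|/((m + 9)) = 26/((m + 9)).
Since m + 9 ≥ m for m ≥ 1, this is ≤ 26/(m) = 26/m.
So |(-2m + 8)/(m + 9) + 2| < ε whenever m > 26/ε.
Take M = 26/ε. If m > M then |(-2m + 8)/(m + 9) + 2| ≤ 26/m < ε.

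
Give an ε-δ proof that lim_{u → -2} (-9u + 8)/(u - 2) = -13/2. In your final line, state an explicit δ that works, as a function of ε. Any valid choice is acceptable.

Suppose ε > 0. We want δ > 0 with 0 < |u + 2| < δ ⇒ |(-9u + 8)/(u - 2) + 13/2| < ε.
Combining over a common denominator, (-9u + 8)/(u - 2) + 13/2 = [(-9u + 8)·(-4) − 26·(u - 2)] / [(-4)·(u - 2)] = 10(u + 2) / ((-4)(u - 2)).
So |(-9u + 8)/(u - 2) + 13/2| = 10|u + 2| / (4·|u − 2|).
Require δ ≤ 2, so |u − 2| ≥ |-4| − |u + 2| > 4 − 2 = 2.
Hence |(-9u + 8)/(u - 2) + 13/2| < 10|u + 2|/(4·2) = (5/4)|u + 2|, which is < ε once |u + 2| < (4/5)ε.
Take δ = min(2, (4/5)ε). Then 0 < |u + 2| < δ forces both bounds, so |(-9u + 8)/(u - 2) + 13/2| < ε.

δ = min(2, (4/5)ε)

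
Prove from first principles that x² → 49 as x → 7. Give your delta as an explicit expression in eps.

Fix eps > 0. We seek delta > 0 with 0 < |x − 7| < delta ⇒ |x² − 49| < eps.
Factor: x² − 49 = (x − 7)(x + 7), so |x² − 49| = |x − 7|·|x + 7|.
Restrict delta ≤ 1. Then |x − 7| < 1 gives |x| < 8, so by the triangle inequality |x + 7| ≤ 8 + 7 = 15.
Hence |x² − 49| ≤ 15|x − 7|, which is < eps once |x − 7| < eps/15.
Take delta = min(1, eps/15). If 0 < |x − 7| < delta then both bounds hold and |x² − 49| ≤ 15|x − 7| < 15·(eps/15) = eps.

delta = min(1, eps/15)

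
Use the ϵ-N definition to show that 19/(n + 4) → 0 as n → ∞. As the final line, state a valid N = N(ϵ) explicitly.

Let ϵ > 0. For n ≥ 1, |19/(n + 4) − 0| = 19/(n + 4) ≤ 19/n.
We need 19/n < ϵ, i.e. n > 19/ϵ.
Take N = 19/ϵ. If n > N then |19/(n + 4)| ≤ 19/n < ϵ.

N = 19/ϵ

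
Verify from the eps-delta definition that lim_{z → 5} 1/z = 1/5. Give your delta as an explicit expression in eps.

delta = min(5/2, (25/2)eps)

Let eps > 0 be given. We seek delta > 0 such that 0 < |z − 5| < delta implies |1/z − (1/5)| < eps.
|1/z − (1/5)| = |5 − z|/(5·|z|) = |z − 5|/(5|z|).
Require delta ≤ 5/2 so that |z| > 5 − 5/2 = 5/2, hence 5|z| > 25/2.
Then |1/z − (1/5)| < |z − 5|/(25/2), which is < eps when |z − 5| < (25/2)eps.
Take delta = min(5/2, (25/2)eps). Then 0 < |z − 5| < delta gives both |z − 5| < 5/2 and |z − 5| < (25/2)eps, so |1/z − (1/5)| < eps.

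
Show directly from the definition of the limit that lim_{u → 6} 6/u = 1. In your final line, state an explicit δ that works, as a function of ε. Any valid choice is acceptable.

δ = min(3, 3ε)

Fix ε > 0. We seek δ > 0 such that 0 < |u − 6| < δ implies |6/u − 1| < ε.
|6/u − 1| = 6·|6 − u|/(6·|u|) = 6|u − 6|/(6|u|).
Restrict δ ≤ 3. Then |u − 6| < 3 gives |u| > 3, so 6|u| > 18.
Then |6/u − 1| < 6|u − 6|/18, which is < ε when |u − 6| < 3ε.
Take δ = min(3, 3ε). Then 0 < |u − 6| < δ gives both |u − 6| < 3 and |u − 6| < 3ε, so |6/u − 1| < ε.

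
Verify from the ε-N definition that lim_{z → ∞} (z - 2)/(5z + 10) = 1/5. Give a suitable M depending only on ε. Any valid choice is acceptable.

M = (4/5)/ε

Let ε > 0. We seek M > 0 such that z > M implies |(z - 2)/(5z + 10) − (1/5)| < ε.
(z - 2)/(5z + 10) − (1/5) = (5(z - 2) − (5z + 10)) / (5(5z + 10)) = -20/(5(5z + 10)).
For z > 0 we have 5z + 10 > 5z, so |(z - 2)/(5z + 10) − (1/5)| = 20/(5(5z + 10)) < 20/(5·5z) = (4/5)/z.
Thus |(z - 2)/(5z + 10) − (1/5)| < ε whenever z > (4/5)/ε.
Take M = (4/5)/ε. If z > M then |(z - 2)/(5z + 10) − (1/5)| < (4/5)/z < ε.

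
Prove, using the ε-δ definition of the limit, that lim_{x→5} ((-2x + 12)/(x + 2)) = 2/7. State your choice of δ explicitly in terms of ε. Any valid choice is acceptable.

δ = min(7/2, (49/32)ε)

Fix ε > 0. We want δ > 0 with 0 < |x − 5| < δ ⇒ |(-2x + 12)/(x + 2) − (2/7)| < ε.
Combining over a common denominator, (-2x + 12)/(x + 2) − (2/7) = [(-2x + 12)·7 − 2·(x + 2)] / [7·(x + 2)] = -16(x − 5) / (7(x + 2)).
So |(-2x + 12)/(x + 2) − (2/7)| = 16|x − 5| / (7·|x + 2|).
Restrict δ ≤ 7/2. Then |x − 5| < 7/2 gives |x + 2| = |(x − 5) + 7| ≥ 7 − 7/2 = 7/2.
Hence |(-2x + 12)/(x + 2) − (2/7)| < 16|x − 5|/(7·(7/2)) = (32/49)|x − 5|, which is < ε once |x − 5| < (49/32)ε.
Take δ = min(7/2, (49/32)ε). Then 0 < |x − 5| < δ forces both bounds, so |(-2x + 12)/(x + 2) − (2/7)| < ε.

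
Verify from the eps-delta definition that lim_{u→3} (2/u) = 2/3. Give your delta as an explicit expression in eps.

Let eps > 0. We seek delta > 0 such that 0 < |u − 3| < delta implies |2/u − (2/3)| < eps.
|2/u − (2/3)| = 2·|3 − u|/(3·|u|) = 2|u − 3|/(3|u|).
Restrict delta ≤ 3/2. Then |u − 3| < 3/2 gives |u| > 3/2, so 3|u| > 9/2.
Then |2/u − (2/3)| < 2|u − 3|/(9/2), which is < eps when |u − 3| < (9/4)eps.
Take delta = min(3/2, (9/4)eps). Then 0 < |u − 3| < delta gives both |u − 3| < 3/2 and |u − 3| < (9/4)eps, so |2/u − (2/3)| < eps.

delta = min(3/2, (9/4)eps)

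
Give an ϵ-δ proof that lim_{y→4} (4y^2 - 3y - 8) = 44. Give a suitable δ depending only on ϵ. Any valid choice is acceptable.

Let ϵ > 0 be given. We want δ > 0 such that 0 < |y − 4| < δ implies |(4y^2 - 3y - 8) − 44| < ϵ.
(4y^2 - 3y - 8) − 44 = 4y^2 - 3y - 52 = (y − 4)(4y + 13).
So |(4y^2 - 3y - 8) − 44| = |y − 4|·|4y + 13|.
Require δ ≤ 1. Then |y − 4| < 1 gives |y| < 5, and by the triangle inequality |4y + 13| ≤ 4·5 + 13 = 33.
Hence |(4y^2 - 3y - 8) − 44| ≤ 33|y − 4| < ϵ provided |y − 4| < ϵ/33.
Choosing δ = min(1, ϵ/33) ensures both conditions, hence |(4y^2 - 3y - 8) − 44| < ϵ.

δ = min(1, ϵ/33)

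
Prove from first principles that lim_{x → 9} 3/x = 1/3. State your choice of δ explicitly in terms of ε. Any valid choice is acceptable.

Suppose ε > 0. We seek δ > 0 such that 0 < |x − 9| < δ implies |3/x − (1/3)| < ε.
|3/x − (1/3)| = 3·|9 − x|/(9·|x|) = 3|x − 9|/(9|x|).
Require δ ≤ 9/2 so that |x| > 9 − 9/2 = 9/2, hence 9|x| > 81/2.
Then |3/x − (1/3)| < 3|x − 9|/(81/2), which is < ε when |x − 9| < (27/2)ε.
Take δ = min(9/2, (27/2)ε). Then 0 < |x − 9| < δ gives both |x − 9| < 9/2 and |x − 9| < (27/2)ε, so |3/x − (1/3)| < ε.

δ = min(9/2, (27/2)ε)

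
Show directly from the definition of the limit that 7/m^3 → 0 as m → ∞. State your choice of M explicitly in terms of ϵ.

M = (7/ϵ)^{1/3}

Let ϵ > 0 be given. For m ≥ 1, |7/m^3 − 0| = 7/m^3.
7/m^3 < ϵ ⇔ m^3 > 7/ϵ ⇔ m > (7/ϵ)^{1/3}.
Take M = (7/ϵ)^{1/3}. Then m > M implies 7/m^3 < ϵ.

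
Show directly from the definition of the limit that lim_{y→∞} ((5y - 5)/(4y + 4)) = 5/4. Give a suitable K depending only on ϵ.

Let ϵ > 0 be given. We seek K > 0 such that y > K implies |(5y - 5)/(4y + 4) − (5/4)| < ϵ.
(5y - 5)/(4y + 4) − (5/4) = (4(5y - 5) − 5(4y + 4)) / (4(4y + 4)) = -40/(4(4y + 4)).
For y > 0 we have 4y + 4 > 4y, so |(5y - 5)/(4y + 4) − (5/4)| = 40/(4(4y + 4)) < 40/(4·4y) = (5/2)/y.
Thus |(5y - 5)/(4y + 4) − (5/4)| < ϵ whenever y > (5/2)/ϵ.
Take K = (5/2)/ϵ. If y > K then |(5y - 5)/(4y + 4) − (5/4)| < (5/2)/y < ϵ.

K = (5/2)/ϵ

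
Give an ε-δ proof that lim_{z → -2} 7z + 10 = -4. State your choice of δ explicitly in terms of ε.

δ = ε/7

Suppose ε > 0. We need δ > 0 so that 0 < |z + 2| < δ implies |(7z + 10) + 4| < ε.
Since (7z + 10) + 4 = 7(z + 2), we have |(7z + 10) + 4| = 7|z + 2|.
Thus it suffices that |z + 2| < ε/7.
Take δ = ε/7. If 0 < |z + 2| < δ then |(7z + 10) + 4| = 7|z + 2| < 7·(ε/7) = ε.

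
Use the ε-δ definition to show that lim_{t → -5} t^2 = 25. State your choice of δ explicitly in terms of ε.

Fix ε > 0. We seek δ > 0 with 0 < |t + 5| < δ ⇒ |t^2 − 25| < ε.
Factor: t^2 − 25 = (t + 5)(t - 5), so |t^2 − 25| = |t + 5|·|t - 5|.
Restrict δ ≤ 1. Then |t + 5| < 1 gives |t| < 6, so by the triangle inequality |t - 5| ≤ 6 + 5 = 11.
Hence |t^2 − 25| ≤ 11|t + 5|, which is < ε once |t + 5| < ε/11.
Take δ = min(1, ε/11). If 0 < |t + 5| < δ then both bounds hold and |t^2 − 25| ≤ 11|t + 5| < 11·(ε/11) = ε.

δ = min(1, ε/11)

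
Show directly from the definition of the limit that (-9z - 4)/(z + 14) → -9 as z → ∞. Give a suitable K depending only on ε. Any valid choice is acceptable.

Let ε > 0. We seek K > 0 such that z > K implies |(-9z - 4)/(z + 14) + 9| < ε.
(-9z - 4)/(z + 14) + 9 = ((-9z - 4) − (-9)(z + 14)) / ((z + 14)) = 122/((z + 14)).
For z > 0 we have z + 14 > z, so |(-9z - 4)/(z + 14) + 9| = 122/((z + 14)) < 122/(z) = 122/z.
Thus |(-9z - 4)/(z + 14) + 9| < ε whenever z > 122/ε.
Take K = 122/ε. If z > K then |(-9z - 4)/(z + 14) + 9| < 122/z < ε.

K = 122/ε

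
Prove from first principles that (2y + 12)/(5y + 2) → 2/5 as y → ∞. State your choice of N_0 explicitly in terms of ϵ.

Fix ϵ > 0. We seek N_0 > 0 such that y > N_0 implies |(2y + 12)/(5y + 2) − (2/5)| < ϵ.
(2y + 12)/(5y + 2) − (2/5) = (5(2y + 12) − 2(5y + 2)) / (5(5y + 2)) = 56/(5(5y + 2)).
For y > 0 we have 5y + 2 > 5y, so |(2y + 12)/(5y + 2) − (2/5)| = 56/(5(5y + 2)) < 56/(5·5y) = (56/25)/y.
Thus |(2y + 12)/(5y + 2) − (2/5)| < ϵ whenever y > (56/25)/ϵ.
Take N_0 = (56/25)/ϵ. If y > N_0 then |(2y + 12)/(5y + 2) − (2/5)| < (56/25)/y < ϵ.

N_0 = (56/25)/ϵ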